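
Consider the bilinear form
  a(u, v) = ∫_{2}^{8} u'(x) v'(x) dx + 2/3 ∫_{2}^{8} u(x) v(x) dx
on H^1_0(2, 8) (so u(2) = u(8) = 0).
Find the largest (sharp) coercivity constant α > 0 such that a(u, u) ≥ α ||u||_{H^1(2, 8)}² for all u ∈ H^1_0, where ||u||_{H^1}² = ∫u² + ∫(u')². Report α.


α = (π^2 + 24)/(π^2 + 36)

Coercivity of a(·,·) on H^1_0(2, 8) means a(u, u) ≥ α ||u||_{H^1}² for every u ∈ H^1_0.
The interval has length L = 6, and Poincaré/coercivity depend only on L. Here a(u, u) = ∫(u')² + (2/3)·∫u².
Here 0 < c = 2/3 < 1. The condition a(u,u) ≥ α||u||_{H^1}² reads (1−α)∫(u')² ≥ (α−c)∫u². Any admissible α is ≤ 1 (rapidly oscillating u have ∫u²/∫(u')² → 0), and α = 1 would force 0 ≥ (1−c)∫u², impossible since c < 1; so 1−α > 0. By the sharp Poincaré inequality on H^1_0 of an interval of length L, ∫(u')² ≥ (π/L)²∫u² with equality for the first sine mode sin(π(x−x₀)/L) (x₀ the left endpoint), so the inequality holds for all u iff (1−α)(π/L)² ≥ α − c, i.e. α ≤ ((π/L)² + c)/((π/L)² + 1) = (1 + c(L/π)²)/(1 + (L/π)²). With (π/L)² = π^2/36 and c = 2/3, the largest admissible constant is α = ((π/L)² + c)/((π/L)² + 1).
Simplifying, α = (π^2 + 24)/(π^2 + 36).


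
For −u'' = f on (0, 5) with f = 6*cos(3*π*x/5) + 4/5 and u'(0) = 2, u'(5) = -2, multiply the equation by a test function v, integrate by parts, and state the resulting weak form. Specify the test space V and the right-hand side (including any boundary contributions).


V = H^1(0, 5) (v unrestricted at boundary; u is determined up to an additive constant); weak form: ∫_0^5 u'v' dx = ∫_0^5 (6*cos(3*π*x/5) + 4/5) v dx − 2·v(5) − 2·v(0) for all v ∈ V.

Multiply both sides by a test function v and integrate from 0 to 5:
  ∫_0^5 −u''(x) v(x) dx = ∫_0^5 f(x) v(x) dx.
Integrate the LHS by parts once:
  ∫_0^5 −u'' v dx = −[u'(x) v(x)]_0^5 + ∫_0^5 u'(x) v'(x) dx.
Thus ∫_0^5 u'(x) v'(x) dx = ∫_0^5 f(x) v(x) dx + [u'(x) v(x)]_0^5.
Choose V so that boundary terms are either known or forced to vanish.
u has inhomogeneous Neumann u'(0) = 2, u'(5) = -2. [u' v]_0^5 = (-2)·v(5) − (2)·v(0) = − 2·v(5) − 2·v(0). Take V = H^1(0, 5); boundary term becomes part of RHS.
Weak formulation: find u (satisfying any essential BC) such that ∫_0^5 u'(x) v'(x) dx = ∫_0^5 f v dx − 2·v(5) − 2·v(0) for all v ∈ V (Neumann data are natural BCs: they enter the RHS as boundary terms).
Substituting f(x) = 6*cos(3*π*x/5) + 4/5, the right-hand side is ∫_0^5 (6*cos(3*π*x/5) + 4/5) v dx − 2·v(5) − 2·v(0).
Compatibility check (pure Neumann): taking v ≡ 1 ∈ V gives 0 = ∫_0^5 f dx + (-2) − (2), i.e. ∫_0^5 f dx must equal u'(0) − u'(5) = 4. Indeed ∫_0^5 (6*cos(3*π*x/5) + 4/5) dx = 4, so the data are compatible. The solution is then unique only up to an additive constant (fix it e.g. by requiring ∫_0^5 u dx = 0).


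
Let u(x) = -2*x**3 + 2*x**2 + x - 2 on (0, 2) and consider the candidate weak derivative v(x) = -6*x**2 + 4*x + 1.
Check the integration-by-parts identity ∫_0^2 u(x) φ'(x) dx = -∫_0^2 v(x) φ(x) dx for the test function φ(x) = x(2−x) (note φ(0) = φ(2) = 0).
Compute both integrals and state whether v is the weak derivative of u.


LHS = 44/15, RHS = 44/15. Yes, v = u' weakly.

u(x) = -2*x**3 + 2*x**2 + x - 2, classical derivative u'(x) = -6*x**2 + 4*x + 1.
φ(x) = x(2−x), so φ'(x) = 2 - 2*x.
Note φ(0) = φ(2) = 0, so the boundary term u·φ vanishes.
LHS = ∫_0^2 u(x) φ'(x) dx = ∫_0^2 (4*x^4 - 8*x^3 + 2*x^2 + 6*x - 4) dx. Term by term:
  ∫_0^2 4*x^4 dx = 128/5;  ∫_0^2 -8*x^3 dx = -32;  ∫_0^2 2*x^2 dx = 16/3;
  ∫_0^2 6*x dx = 12;  ∫_0^2 -4 dx = -8.
Sum: 128/5 − 32 + 16/3 + 12 − 8 = 44/15.
So LHS = 44/15.
∫_0^2 v(x) φ(x) dx = ∫_0^2 (6*x^4 - 16*x^3 + 7*x^2 + 2*x) dx. Term by term:
  ∫_0^2 6*x^4 dx = 192/5;  ∫_0^2 -16*x^3 dx = -64;  ∫_0^2 7*x^2 dx = 56/3;
  ∫_0^2 2*x dx = 4.
Sum: 192/5 − 64 + 56/3 + 4 = -44/15.
So RHS = -∫_0^2 v(x) φ(x) dx = 44/15.
LHS = RHS, so the identity holds for this test φ.
Moreover u is smooth here and v(x) = u'(x) = -6*x**2 + 4*x + 1 pointwise, so the identity holds for every test function. Hence v is the weak derivative of u.


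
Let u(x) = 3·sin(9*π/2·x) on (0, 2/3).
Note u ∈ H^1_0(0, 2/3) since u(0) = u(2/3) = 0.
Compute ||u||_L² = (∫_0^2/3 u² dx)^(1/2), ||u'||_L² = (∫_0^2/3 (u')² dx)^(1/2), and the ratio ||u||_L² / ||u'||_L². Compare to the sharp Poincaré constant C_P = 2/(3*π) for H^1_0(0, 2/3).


||u||_L² / ||u'||_L² = 2/(9*π) < C_P = 2/(3*π).

u(x) = 3·sin(9*π/2·x), so u'(x) = 27*π*cos(9*π*x/2)/2.
Writing u(x) = A·sin(kπx/L) with A = 3 and k = 3, use ∫_0^L sin²(kπx/L) dx = L/2 and ∫_0^L cos²(kπx/L) dx = L/2.
u² = 9·sin²(9*π/2·x) and (u')² = 729*π^2/4·cos²(9*π/2·x), and each of sin², cos² integrates to L/2 = 1/3 over (0, 2/3).
∫_0^2/3 u² dx = 3, so ||u||_L² = sqrt(3).
∫_0^2/3 (u')² dx = 243*π^2/4, so ||u'||_L² = 9*sqrt(3)*π/2.
Ratio ||u||_L² / ||u'||_L² = 2/(9*π).
Sharp Poincaré constant on H^1_0(0, 2/3) is C_P = L/π = 2/(3*π), achieved by sin(3*π/2·x).
This is the k = 3 harmonic; the ratio L/(kπ) is strictly less than C_P = L/π, consistent with the sharp inequality ||u||_L² ≤ C_P ||u'||_L².


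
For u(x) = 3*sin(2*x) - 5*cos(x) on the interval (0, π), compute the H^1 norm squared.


||u||_{H^1(0,π)}^2 = -80 + 95*π/2

u'(x) = 5*sin(x) + 6*cos(2*x).
Expand u² and (u')² and integrate term by term on (0, π), using: for integers n ≥ 1, ∫_0^π sin²(nx) dx = ∫_0^π cos²(nx) dx = π/2; for n ≠ n', ∫_0^π sin(nx)sin(n'x) dx = ∫_0^π cos(nx)cos(n'x) dx = 0; and by product-to-sum, ∫_0^π sin(nx)cos(n'x) dx = ½∫_0^π [sin((n+n')x) + sin((n−n')x)] dx, which is 0 when n+n' is even and 2n/(n²−n'²) when n+n' is odd (it need not vanish on (0, π)).
  u² squared terms: (-5)²·∫cos(x)² dx = 25·π/2 = 25*π/2;  (3)²·∫sin(2x)² dx = 9·π/2 = 9*π/2.
  u² cross terms: 2·(-5)·(3)·∫cos(x)·sin(2x) dx = -30·(4/3) = -40.
  So ∫_0^π u² dx = 25*π/2 + 9*π/2 − 40 = -40 + 17*π.
  (u')² squared terms: (5)²·∫sin(x)² dx = 25·π/2 = 25*π/2;  (6)²·∫cos(2x)² dx = 36·π/2 = 18*π.
  (u')² cross terms: 2·(5)·(6)·∫sin(x)·cos(2x) dx = 60·(-2/3) = -40.
  So ∫_0^π (u')² dx = 25*π/2 + 18*π − 40 = -40 + 61*π/2.
||u||_{H^1}^2 = (-40 + 17*π) + (-40 + 61*π/2) = -80 + 95*π/2.


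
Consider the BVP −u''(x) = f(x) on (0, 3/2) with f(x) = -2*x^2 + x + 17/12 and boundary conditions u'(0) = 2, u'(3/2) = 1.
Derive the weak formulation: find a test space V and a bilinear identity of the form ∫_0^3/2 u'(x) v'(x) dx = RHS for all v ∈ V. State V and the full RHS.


V = H^1(0, 3/2) (v unrestricted at boundary; u is determined up to an additive constant); weak form: ∫_0^3/2 u'v' dx = ∫_0^3/2 (-2*x^2 + x + 17/12) v dx + v(3/2) − 2·v(0) for all v ∈ V.

Multiply both sides by a test function v and integrate from 0 to 3/2:
  ∫_0^3/2 −u''(x) v(x) dx = ∫_0^3/2 f(x) v(x) dx.
Integrate the LHS by parts once:
  ∫_0^3/2 −u'' v dx = −[u'(x) v(x)]_0^3/2 + ∫_0^3/2 u'(x) v'(x) dx.
Thus ∫_0^3/2 u'(x) v'(x) dx = ∫_0^3/2 f(x) v(x) dx + [u'(x) v(x)]_0^3/2.
Choose V so that boundary terms are either known or forced to vanish.
u has inhomogeneous Neumann u'(0) = 2, u'(3/2) = 1. [u' v]_0^3/2 = (1)·v(3/2) − (2)·v(0) = v(3/2) − 2·v(0). Take V = H^1(0, 3/2); boundary term becomes part of RHS.
Weak formulation: find u (satisfying any essential BC) such that ∫_0^3/2 u'(x) v'(x) dx = ∫_0^3/2 f v dx + v(3/2) − 2·v(0) for all v ∈ V (Neumann data are natural BCs: they enter the RHS as boundary terms).
Substituting f(x) = -2*x^2 + x + 17/12, the right-hand side is ∫_0^3/2 (-2*x^2 + x + 17/12) v dx + v(3/2) − 2·v(0).
Compatibility check (pure Neumann): taking v ≡ 1 ∈ V gives 0 = ∫_0^3/2 f dx + (1) − (2), i.e. ∫_0^3/2 f dx must equal u'(0) − u'(3/2) = 1. Indeed ∫_0^3/2 (-2*x^2 + x + 17/12) dx = 1, so the data are compatible. The solution is then unique only up to an additive constant (fix it e.g. by requiring ∫_0^3/2 u dx = 0).


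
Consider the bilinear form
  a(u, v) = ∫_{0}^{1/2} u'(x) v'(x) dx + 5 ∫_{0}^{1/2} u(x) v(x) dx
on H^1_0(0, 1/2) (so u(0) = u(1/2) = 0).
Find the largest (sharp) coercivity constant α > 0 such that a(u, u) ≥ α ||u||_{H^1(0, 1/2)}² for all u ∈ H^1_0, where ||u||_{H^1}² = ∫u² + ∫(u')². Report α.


α = 1

Coercivity of a(·,·) on H^1_0(0, 1/2) means a(u, u) ≥ α ||u||_{H^1}² for every u ∈ H^1_0.
The interval has length L = 1/2, and Poincaré/coercivity depend only on L. Here a(u, u) = ∫(u')² + (5)·∫u².
Here c = 5 ≥ 1, so a(u,u) = ∫(u')² + c∫u² ≥ ∫(u')² + ∫u² = ||u||_{H^1}², i.e. α = 1 works. No larger α is possible: a(u,u) ≥ α||u||_{H^1}² means (1−α)∫(u')² ≥ (α−c)∫u², and for the modes u_n = sin(nπ(x−x₀)/L) (x₀ the left endpoint) one has ∫u_n²/∫(u_n')² = (L/(nπ))² → 0, so a(u_n,u_n)/||u_n||_{H^1}² → 1. Hence the optimal constant is α = 1.
Therefore α = 1.


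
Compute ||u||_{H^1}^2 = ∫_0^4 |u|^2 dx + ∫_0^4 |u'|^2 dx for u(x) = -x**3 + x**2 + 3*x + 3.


||u||_{H^1}^2 = 47592/35

The H^1 norm (squared) on an interval (0, L) is
  ||u||_{H^1}^2 = ∫_0^L u(x)^2 dx + ∫_0^L u'(x)^2 dx.
Compute u'(x) = -3*x**2 + 2*x + 3.
Then u(x)^2 = x**6 - 2*x**5 - 5*x**4 + 15*x**2 + 18*x + 9 and u'(x)^2 = 9*x**4 - 12*x**3 - 14*x**2 + 12*x + 9.
Integrate each monomial from 0 to 4 using ∫_0^4 c·x^n dx = c·4^(n+1)/(n+1):
  ∫_0^4 u(x)^2 dx = ∫_0^4 (x^6 - 2*x^5 - 5*x^4 + 15*x^2 + 18*x + 9) dx. Term by term:
    ∫_0^4 x^6 dx = 16384/7;  ∫_0^4 -2*x^5 dx = -4096/3;  ∫_0^4 -5*x^4 dx = -1024;
    ∫_0^4 15*x^2 dx = 320;  ∫_0^4 18*x dx = 144;  ∫_0^4 9 dx = 36.
  Sum: 16384/7 − 4096/3 − 1024 + 320 + 144 + 36 = 9476/21.
  ∫_0^4 u'(x)^2 dx = ∫_0^4 (9*x^4 - 12*x^3 - 14*x^2 + 12*x + 9) dx. Term by term:
    ∫_0^4 9*x^4 dx = 9216/5;  ∫_0^4 -12*x^3 dx = -768;  ∫_0^4 -14*x^2 dx = -896/3;
    ∫_0^4 12*x dx = 96;  ∫_0^4 9 dx = 36.
  Sum: 9216/5 − 768 − 896/3 + 96 + 36 = 13628/15.
Adding: ||u||_{H^1}^2 = 9476/21 + 13628/15 = 47592/35.


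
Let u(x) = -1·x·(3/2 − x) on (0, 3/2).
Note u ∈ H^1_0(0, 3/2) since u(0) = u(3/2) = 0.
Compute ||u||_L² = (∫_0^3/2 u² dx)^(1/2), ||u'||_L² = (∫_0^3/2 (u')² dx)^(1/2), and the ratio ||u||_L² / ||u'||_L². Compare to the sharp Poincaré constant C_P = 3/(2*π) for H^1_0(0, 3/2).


||u||_L² / ||u'||_L² = 3*sqrt(10)/20 < C_P = 3/(2*π).

u(x) = -1·x·(3/2 − x), so u'(x) = 2*x - 3/2.
u(x) = -1·x·(3/2 − x) vanishes at x = 0 and x = 3/2, so u ∈ H^1_0(0, 3/2). Differentiate via the product rule and integrate the resulting polynomials term by term.
  ∫_0^3/2 u² dx = ∫_0^3/2 (x^4 - 3*x^3 + 9*x^2/4) dx. Term by term:
    ∫_0^3/2 x^4 dx = 243/160;  ∫_0^3/2 -3*x^3 dx = -243/64;  ∫_0^3/2 9*x^2/4 dx = 81/32.
  Sum: 243/160 − 243/64 + 81/32 = 81/320.
  ∫_0^3/2 (u')² dx = ∫_0^3/2 (4*x^2 - 6*x + 9/4) dx. Term by term:
    ∫_0^3/2 4*x^2 dx = 9/2;  ∫_0^3/2 -6*x dx = -27/4;  ∫_0^3/2 9/4 dx = 27/8.
  Sum: 9/2 − 27/4 + 27/8 = 9/8.
∫_0^3/2 u² dx = 81/320, so ||u||_L² = 9*sqrt(5)/40.
∫_0^3/2 (u')² dx = 9/8, so ||u'||_L² = 3*sqrt(2)/4.
Ratio ||u||_L² / ||u'||_L² = 3*sqrt(10)/20.
Sharp Poincaré constant on H^1_0(0, 3/2) is C_P = L/π = 3/(2*π), achieved by sin(2*π/3·x).
A polynomial bump cannot attain the sharp Poincaré constant (only the first sine eigenfunction does), so the ratio is strictly less than C_P, consistent with ||u||_L² ≤ C_P ||u'||_L².


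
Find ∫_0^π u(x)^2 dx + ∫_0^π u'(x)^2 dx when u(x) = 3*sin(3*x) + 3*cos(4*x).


||u||_{H^1(0,π)}^2 = -1836/7 + 243*π/2

u'(x) = -12*sin(4*x) + 9*cos(3*x).
Expand u² and (u')² and integrate term by term on (0, π), using: for integers n ≥ 1, ∫_0^π sin²(nx) dx = ∫_0^π cos²(nx) dx = π/2; for n ≠ n', ∫_0^π sin(nx)sin(n'x) dx = ∫_0^π cos(nx)cos(n'x) dx = 0; and by product-to-sum, ∫_0^π sin(nx)cos(n'x) dx = ½∫_0^π [sin((n+n')x) + sin((n−n')x)] dx, which is 0 when n+n' is even and 2n/(n²−n'²) when n+n' is odd (it need not vanish on (0, π)).
  u² squared terms: (3)²·∫cos(4x)² dx = 9·π/2 = 9*π/2;  (3)²·∫sin(3x)² dx = 9·π/2 = 9*π/2.
  u² cross terms: 2·(3)·(3)·∫cos(4x)·sin(3x) dx = 18·(-6/7) = -108/7.
  So ∫_0^π u² dx = 9*π/2 + 9*π/2 − 108/7 = -108/7 + 9*π.
  (u')² squared terms: (-12)²·∫sin(4x)² dx = 144·π/2 = 72*π;  (9)²·∫cos(3x)² dx = 81·π/2 = 81*π/2.
  (u')² cross terms: 2·(-12)·(9)·∫sin(4x)·cos(3x) dx = -216·(8/7) = -1728/7.
  So ∫_0^π (u')² dx = 72*π + 81*π/2 − 1728/7 = -1728/7 + 225*π/2.
||u||_{H^1}^2 = (-108/7 + 9*π) + (-1728/7 + 225*π/2) = -1836/7 + 243*π/2.


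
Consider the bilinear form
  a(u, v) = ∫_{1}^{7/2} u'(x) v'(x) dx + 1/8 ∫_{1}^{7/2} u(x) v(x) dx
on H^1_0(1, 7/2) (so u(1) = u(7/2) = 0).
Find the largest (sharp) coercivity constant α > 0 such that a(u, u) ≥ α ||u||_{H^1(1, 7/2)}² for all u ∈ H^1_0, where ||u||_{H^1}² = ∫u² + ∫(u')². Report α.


α = (25 + 32*π^2)/(8*(25 + 4*π^2))

Coercivity of a(·,·) on H^1_0(1, 7/2) means a(u, u) ≥ α ||u||_{H^1}² for every u ∈ H^1_0.
The interval has length L = 5/2, and Poincaré/coercivity depend only on L. Here a(u, u) = ∫(u')² + (1/8)·∫u².
Here 0 < c = 1/8 < 1. The condition a(u,u) ≥ α||u||_{H^1}² reads (1−α)∫(u')² ≥ (α−c)∫u². Any admissible α is ≤ 1 (rapidly oscillating u have ∫u²/∫(u')² → 0), and α = 1 would force 0 ≥ (1−c)∫u², impossible since c < 1; so 1−α > 0. By the sharp Poincaré inequality on H^1_0 of an interval of length L, ∫(u')² ≥ (π/L)²∫u² with equality for the first sine mode sin(π(x−x₀)/L) (x₀ the left endpoint), so the inequality holds for all u iff (1−α)(π/L)² ≥ α − c, i.e. α ≤ ((π/L)² + c)/((π/L)² + 1) = (1 + c(L/π)²)/(1 + (L/π)²). With (π/L)² = 4*π^2/25 and c = 1/8, the largest admissible constant is α = ((π/L)² + c)/((π/L)² + 1).
Simplifying, α = (25 + 32*π^2)/(8*(25 + 4*π^2)).


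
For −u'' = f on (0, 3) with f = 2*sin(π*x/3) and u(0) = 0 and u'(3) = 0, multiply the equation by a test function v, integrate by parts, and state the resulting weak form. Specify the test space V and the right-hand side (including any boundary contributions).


V = {v ∈ H^1(0, 3) : v(0) = 0} (test functions vanish at x = 0 where u is specified); weak form: ∫_0^3 u'v' dx = ∫_0^3 (2*sin(π*x/3)) v dx for all v ∈ V.

Multiply both sides by a test function v and integrate from 0 to 3:
  ∫_0^3 −u''(x) v(x) dx = ∫_0^3 f(x) v(x) dx.
Integrate the LHS by parts once:
  ∫_0^3 −u'' v dx = −[u'(x) v(x)]_0^3 + ∫_0^3 u'(x) v'(x) dx.
Thus ∫_0^3 u'(x) v'(x) dx = ∫_0^3 f(x) v(x) dx + [u'(x) v(x)]_0^3.
Choose V so that boundary terms are either known or forced to vanish.
Mixed BC: u(0) = 0 (Dirichlet) and u'(3) = 0 (Neumann). Define V = {v ∈ H^1(0, 3) : v(0) = 0}. Then [u' v]_0^3 = u'(3)·v(3) − u'(0)·0 = 0.
Weak formulation: find u (satisfying any essential BC) such that ∫_0^3 u'(x) v'(x) dx = ∫_0^3 f v dx for all v ∈ V (Dirichlet at 0 absorbed into V; the Neumann datum at x = 3 is zero, so no boundary term remains).
Substituting f(x) = 2*sin(π*x/3), the right-hand side is ∫_0^3 (2*sin(π*x/3)) v dx.


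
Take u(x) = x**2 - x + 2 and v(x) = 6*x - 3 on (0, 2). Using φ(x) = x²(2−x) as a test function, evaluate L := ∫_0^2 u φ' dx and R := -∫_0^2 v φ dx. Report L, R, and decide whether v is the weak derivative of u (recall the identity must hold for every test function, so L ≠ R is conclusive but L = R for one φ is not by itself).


LHS = -28/15, RHS = -28/5. No, v is not the weak derivative of u.

u(x) = x**2 - x + 2, classical derivative u'(x) = 2*x - 1.
φ(x) = x²(2−x), so φ'(x) = x*(4 - 3*x).
Note φ(0) = φ(2) = 0, so the boundary term u·φ vanishes.
LHS = ∫_0^2 u(x) φ'(x) dx = ∫_0^2 (-3*x^4 + 7*x^3 - 10*x^2 + 8*x) dx. Term by term:
  ∫_0^2 -3*x^4 dx = -96/5;  ∫_0^2 7*x^3 dx = 28;  ∫_0^2 -10*x^2 dx = -80/3;
  ∫_0^2 8*x dx = 16.
Sum: -96/5 + 28 − 80/3 + 16 = -28/15.
So LHS = -28/15.
∫_0^2 v(x) φ(x) dx = ∫_0^2 (-6*x^4 + 15*x^3 - 6*x^2) dx. Term by term:
  ∫_0^2 -6*x^4 dx = -192/5;  ∫_0^2 15*x^3 dx = 60;  ∫_0^2 -6*x^2 dx = -16.
Sum: -192/5 + 60 − 16 = 28/5.
So RHS = -∫_0^2 v(x) φ(x) dx = -28/5.
LHS − RHS = 56/15 ≠ 0, so the identity fails.
(For a valid weak derivative the identity must hold for EVERY test function, in particular this one. The failure shows v is NOT the weak derivative of u.)
Correct weak derivative would be u'(x) = 2*x - 1.


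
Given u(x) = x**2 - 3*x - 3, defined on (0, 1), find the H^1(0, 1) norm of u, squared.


||u||_{H^1}^2 = 661/30

The H^1 norm (squared) on an interval (0, L) is
  ||u||_{H^1}^2 = ∫_0^L u(x)^2 dx + ∫_0^L u'(x)^2 dx.
Compute u'(x) = 2*x - 3.
Then u(x)^2 = x**4 - 6*x**3 + 3*x**2 + 18*x + 9 and u'(x)^2 = 4*x**2 - 12*x + 9.
Integrate each monomial from 0 to 1 using ∫_0^1 c·x^n dx = c·1^(n+1)/(n+1):
  ∫_0^1 u(x)^2 dx = ∫_0^1 (x^4 - 6*x^3 + 3*x^2 + 18*x + 9) dx. Term by term:
    ∫_0^1 x^4 dx = 1/5;  ∫_0^1 -6*x^3 dx = -3/2;  ∫_0^1 3*x^2 dx = 1;
    ∫_0^1 18*x dx = 9;  ∫_0^1 9 dx = 9.
  Sum: 1/5 − 3/2 + 1 + 9 + 9 = 177/10.
  ∫_0^1 u'(x)^2 dx = ∫_0^1 (4*x^2 - 12*x + 9) dx. Term by term:
    ∫_0^1 4*x^2 dx = 4/3;  ∫_0^1 -12*x dx = -6;  ∫_0^1 9 dx = 9.
  Sum: 4/3 − 6 + 9 = 13/3.
Adding: ||u||_{H^1}^2 = 177/10 + 13/3 = 661/30.


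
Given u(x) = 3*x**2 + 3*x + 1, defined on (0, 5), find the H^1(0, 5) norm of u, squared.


||u||_{H^1}^2 = 22275/2

The H^1 norm (squared) on an interval (0, L) is
  ||u||_{H^1}^2 = ∫_0^L u(x)^2 dx + ∫_0^L u'(x)^2 dx.
Compute u'(x) = 6*x + 3.
Then u(x)^2 = 9*x**4 + 18*x**3 + 15*x**2 + 6*x + 1 and u'(x)^2 = 36*x**2 + 36*x + 9.
Integrate each monomial from 0 to 5 using ∫_0^5 c·x^n dx = c·5^(n+1)/(n+1):
  ∫_0^5 u(x)^2 dx = ∫_0^5 (9*x^4 + 18*x^3 + 15*x^2 + 6*x + 1) dx. Term by term:
    ∫_0^5 9*x^4 dx = 5625;  ∫_0^5 18*x^3 dx = 5625/2;  ∫_0^5 15*x^2 dx = 625;
    ∫_0^5 6*x dx = 75;  ∫_0^5 1 dx = 5.
  Sum: 5625 + 5625/2 + 625 + 75 + 5 = 18285/2.
  ∫_0^5 u'(x)^2 dx = ∫_0^5 (36*x^2 + 36*x + 9) dx. Term by term:
    ∫_0^5 36*x^2 dx = 1500;  ∫_0^5 36*x dx = 450;  ∫_0^5 9 dx = 45.
  Sum: 1500 + 450 + 45 = 1995.
Adding: ||u||_{H^1}^2 = 18285/2 + 1995 = 22275/2.


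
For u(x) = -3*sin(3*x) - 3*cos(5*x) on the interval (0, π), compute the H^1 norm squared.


||u||_{H^1(0,π)}^2 = 162*π

u'(x) = 15*sin(5*x) - 9*cos(3*x).
Expand u² and (u')² and integrate term by term on (0, π), using: for integers n ≥ 1, ∫_0^π sin²(nx) dx = ∫_0^π cos²(nx) dx = π/2; for n ≠ n', ∫_0^π sin(nx)sin(n'x) dx = ∫_0^π cos(nx)cos(n'x) dx = 0; and by product-to-sum, ∫_0^π sin(nx)cos(n'x) dx = ½∫_0^π [sin((n+n')x) + sin((n−n')x)] dx, which is 0 when n+n' is even and 2n/(n²−n'²) when n+n' is odd (it need not vanish on (0, π)).
  u² squared terms: (-3)²·∫cos(5x)² dx = 9·π/2 = 9*π/2;  (-3)²·∫sin(3x)² dx = 9·π/2 = 9*π/2.
  u² cross terms: 2·(-3)·(-3)·∫cos(5x)·sin(3x) dx = 18·(0) = 0.
  So ∫_0^π u² dx = 9*π/2 + 9*π/2 + 0 = 9*π.
  (u')² squared terms: (-9)²·∫cos(3x)² dx = 81·π/2 = 81*π/2;  (15)²·∫sin(5x)² dx = 225·π/2 = 225*π/2.
  (u')² cross terms: 2·(-9)·(15)·∫cos(3x)·sin(5x) dx = -270·(0) = 0.
  So ∫_0^π (u')² dx = 81*π/2 + 225*π/2 + 0 = 153*π.
||u||_{H^1}^2 = (9*π) + (153*π) = 162*π.


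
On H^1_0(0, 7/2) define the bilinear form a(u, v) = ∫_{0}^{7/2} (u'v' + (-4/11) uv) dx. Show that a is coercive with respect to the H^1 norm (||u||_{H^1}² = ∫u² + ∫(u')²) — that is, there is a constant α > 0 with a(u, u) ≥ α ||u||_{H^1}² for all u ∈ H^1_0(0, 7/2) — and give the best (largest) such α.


α = 4*(-49 + 11*π^2)/(11*(4*π^2 + 49))

Coercivity of a(·,·) on H^1_0(0, 7/2) means a(u, u) ≥ α ||u||_{H^1}² for every u ∈ H^1_0.
The interval has length L = 7/2, and Poincaré/coercivity depend only on L. Here a(u, u) = ∫(u')² + (-4/11)·∫u².
Here c = -4/11 < 0 with |c| < (π/L)² = 4*π^2/49, so coercivity still holds. The condition a(u,u) ≥ α||u||_{H^1}² reads (1−α)∫(u')² ≥ (α−c)∫u². Any admissible α is ≤ 1 (rapidly oscillating u have ∫u²/∫(u')² → 0), and α = 1 would force 0 ≥ (1−c)∫u², impossible since c < 1; so 1−α > 0. By the sharp Poincaré inequality on H^1_0 of an interval of length L, ∫(u')² ≥ (π/L)²∫u² with equality for the first sine mode sin(π(x−x₀)/L) (x₀ the left endpoint), so the inequality holds for all u iff (1−α)(π/L)² ≥ α − c, i.e. α ≤ ((π/L)² + c)/((π/L)² + 1) = (1 + c(L/π)²)/(1 + (L/π)²). (Direct route, valid since c ≤ 0: Poincaré gives c∫u² ≥ c(L/π)²∫(u')², so a(u,u) ≥ (1 + c(L/π)²)∫(u')², while ||u||_{H^1}² ≤ (1 + (L/π)²)∫(u')²; dividing yields the same α.) With (π/L)² = 4*π^2/49 and c = -4/11, the largest admissible constant is α = ((π/L)² + c)/((π/L)² + 1).
Simplifying, α = 4*(-49 + 11*π^2)/(11*(4*π^2 + 49)).


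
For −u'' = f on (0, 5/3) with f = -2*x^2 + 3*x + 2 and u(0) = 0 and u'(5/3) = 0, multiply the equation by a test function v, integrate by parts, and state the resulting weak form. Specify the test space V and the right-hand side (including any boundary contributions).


V = {v ∈ H^1(0, 5/3) : v(0) = 0} (test functions vanish at x = 0 where u is specified); weak form: ∫_0^5/3 u'v' dx = ∫_0^5/3 (-2*x^2 + 3*x + 2) v dx for all v ∈ V.

Multiply both sides by a test function v and integrate from 0 to 5/3:
  ∫_0^5/3 −u''(x) v(x) dx = ∫_0^5/3 f(x) v(x) dx.
Integrate the LHS by parts once:
  ∫_0^5/3 −u'' v dx = −[u'(x) v(x)]_0^5/3 + ∫_0^5/3 u'(x) v'(x) dx.
Thus ∫_0^5/3 u'(x) v'(x) dx = ∫_0^5/3 f(x) v(x) dx + [u'(x) v(x)]_0^5/3.
Choose V so that boundary terms are either known or forced to vanish.
Mixed BC: u(0) = 0 (Dirichlet) and u'(5/3) = 0 (Neumann). Define V = {v ∈ H^1(0, 5/3) : v(0) = 0}. Then [u' v]_0^5/3 = u'(5/3)·v(5/3) − u'(0)·0 = 0.
Weak formulation: find u (satisfying any essential BC) such that ∫_0^5/3 u'(x) v'(x) dx = ∫_0^5/3 f v dx for all v ∈ V (Dirichlet at 0 absorbed into V; the Neumann datum at x = 5/3 is zero, so no boundary term remains).
Substituting f(x) = -2*x^2 + 3*x + 2, the right-hand side is ∫_0^5/3 (-2*x^2 + 3*x + 2) v dx.


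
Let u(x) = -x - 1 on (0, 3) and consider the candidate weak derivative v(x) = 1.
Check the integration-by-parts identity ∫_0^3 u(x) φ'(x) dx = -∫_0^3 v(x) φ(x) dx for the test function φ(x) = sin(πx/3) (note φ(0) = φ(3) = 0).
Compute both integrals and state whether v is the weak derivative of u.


LHS = 6/π, RHS = -6/π. No, v is not the weak derivative of u.

u(x) = -x - 1, classical derivative u'(x) = -1.
φ(x) = sin(πx/3), so φ'(x) = π*cos(π*x/3)/3.
Note φ(0) = φ(3) = 0, so the boundary term u·φ vanishes.
LHS = ∫_0^3 u(x) φ'(x) dx = ∫_0^3 (-π*x*cos(π*x/3)/3 - π*cos(π*x/3)/3) dx. Term by term:
  ∫_0^3 -π*cos(π*x/3)/3 dx = 0;  ∫_0^3 -π*x*cos(π*x/3)/3 dx = 6/π.
Sum: 0 + 6/π = 6/π.
So LHS = 6/π.
∫_0^3 v(x) φ(x) dx = ∫_0^3 (sin(π*x/3)) dx. Term by term:
  ∫_0^3 sin(π*x/3) dx = 6/π.
So RHS = -∫_0^3 v(x) φ(x) dx = -6/π.
LHS − RHS = 12/π ≠ 0, so the identity fails.
(For a valid weak derivative the identity must hold for EVERY test function, in particular this one. The failure shows v is NOT the weak derivative of u.)
Correct weak derivative would be u'(x) = -1.


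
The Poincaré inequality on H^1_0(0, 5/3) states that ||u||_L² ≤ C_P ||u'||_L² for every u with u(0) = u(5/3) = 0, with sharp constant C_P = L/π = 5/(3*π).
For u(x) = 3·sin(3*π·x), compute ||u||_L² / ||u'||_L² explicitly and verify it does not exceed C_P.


||u||_L² / ||u'||_L² = 1/(3*π) < C_P = 5/(3*π).

u(x) = 3·sin(3*π·x), so u'(x) = 9*π*cos(3*π*x).
Writing u(x) = A·sin(kπx/L) with A = 3 and k = 5, use ∫_0^L sin²(kπx/L) dx = L/2 and ∫_0^L cos²(kπx/L) dx = L/2.
u² = 9·sin²(3*π·x) and (u')² = 81*π^2·cos²(3*π·x), and each of sin², cos² integrates to L/2 = 5/6 over (0, 5/3).
∫_0^5/3 u² dx = 15/2, so ||u||_L² = sqrt(30)/2.
∫_0^5/3 (u')² dx = 135*π^2/2, so ||u'||_L² = 3*sqrt(30)*π/2.
Ratio ||u||_L² / ||u'||_L² = 1/(3*π).
Sharp Poincaré constant on H^1_0(0, 5/3) is C_P = L/π = 5/(3*π), achieved by sin(3*π/5·x).
This is the k = 5 harmonic; the ratio L/(kπ) is strictly less than C_P = L/π, consistent with the sharp inequality ||u||_L² ≤ C_P ||u'||_L².


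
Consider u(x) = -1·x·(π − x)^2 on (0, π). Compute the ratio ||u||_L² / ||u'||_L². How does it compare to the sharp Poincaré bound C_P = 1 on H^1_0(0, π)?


||u||_L² / ||u'||_L² = sqrt(14)*π/14 < C_P = 1.

u(x) = -1·x·(π − x)^2, so u'(x) = (π - 3*x)*(x - π).
u(x) = -1·x·(π − x)^2 vanishes at x = 0 and x = π, so u ∈ H^1_0(0, π). Differentiate via the product rule and integrate the resulting polynomials term by term.
  ∫_0^π u² dx = ∫_0^π (x^6 - 4*π*x^5 + 6*π^2*x^4 - 4*π^3*x^3 + π^4*x^2) dx. Term by term:
    ∫_0^π x^6 dx = π^7/7;  ∫_0^π -4*π*x^5 dx = -2*π^7/3;  ∫_0^π 6*π^2*x^4 dx = 6*π^7/5;
    ∫_0^π -4*π^3*x^3 dx = -π^7;  ∫_0^π π^4*x^2 dx = π^7/3.
  Sum: π^7/7 − 2*π^7/3 + 6*π^7/5 − π^7 + π^7/3 = π^7/105.
  ∫_0^π (u')² dx = ∫_0^π (9*x^4 - 24*π*x^3 + 22*π^2*x^2 - 8*π^3*x + π^4) dx. Term by term:
    ∫_0^π 9*x^4 dx = 9*π^5/5;  ∫_0^π -24*π*x^3 dx = -6*π^5;  ∫_0^π 22*π^2*x^2 dx = 22*π^5/3;
    ∫_0^π -8*π^3*x dx = -4*π^5;  ∫_0^π π^4 dx = π^5.
  Sum: 9*π^5/5 − 6*π^5 + 22*π^5/3 − 4*π^5 + π^5 = 2*π^5/15.
∫_0^π u² dx = π^7/105, so ||u||_L² = sqrt(105)*π^(7/2)/105.
∫_0^π (u')² dx = 2*π^5/15, so ||u'||_L² = sqrt(30)*π^(5/2)/15.
Ratio ||u||_L² / ||u'||_L² = sqrt(14)*π/14.
Sharp Poincaré constant on H^1_0(0, π) is C_P = L/π = 1, achieved by sin(x).
A polynomial bump cannot attain the sharp Poincaré constant (only the first sine eigenfunction does), so the ratio is strictly less than C_P, consistent with ||u||_L² ≤ C_P ||u'||_L².


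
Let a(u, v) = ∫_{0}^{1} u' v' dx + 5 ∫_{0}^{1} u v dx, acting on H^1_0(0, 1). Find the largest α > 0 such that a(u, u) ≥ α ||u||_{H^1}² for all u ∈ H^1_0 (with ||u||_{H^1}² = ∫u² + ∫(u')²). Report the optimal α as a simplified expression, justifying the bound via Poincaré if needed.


α = 1

Coercivity of a(·,·) on H^1_0(0, 1) means a(u, u) ≥ α ||u||_{H^1}² for every u ∈ H^1_0.
The interval has length L = 1, and Poincaré/coercivity depend only on L. Here a(u, u) = ∫(u')² + (5)·∫u².
Here c = 5 ≥ 1, so a(u,u) = ∫(u')² + c∫u² ≥ ∫(u')² + ∫u² = ||u||_{H^1}², i.e. α = 1 works. No larger α is possible: a(u,u) ≥ α||u||_{H^1}² means (1−α)∫(u')² ≥ (α−c)∫u², and for the modes u_n = sin(nπ(x−x₀)/L) (x₀ the left endpoint) one has ∫u_n²/∫(u_n')² = (L/(nπ))² → 0, so a(u_n,u_n)/||u_n||_{H^1}² → 1. Hence the optimal constant is α = 1.
Therefore α = 1.


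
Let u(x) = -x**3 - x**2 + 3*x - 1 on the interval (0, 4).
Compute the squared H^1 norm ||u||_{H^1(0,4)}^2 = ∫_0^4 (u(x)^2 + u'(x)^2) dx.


||u||_{H^1}^2 = 511256/105

The H^1 norm (squared) on an interval (0, L) is
  ||u||_{H^1}^2 = ∫_0^L u(x)^2 dx + ∫_0^L u'(x)^2 dx.
Compute u'(x) = -3*x**2 - 2*x + 3.
Then u(x)^2 = x**6 + 2*x**5 - 5*x**4 - 4*x**3 + 11*x**2 - 6*x + 1 and u'(x)^2 = 9*x**4 + 12*x**3 - 14*x**2 - 12*x + 9.
Integrate each monomial from 0 to 4 using ∫_0^4 c·x^n dx = c·4^(n+1)/(n+1):
  ∫_0^4 u(x)^2 dx = ∫_0^4 (x^6 + 2*x^5 - 5*x^4 - 4*x^3 + 11*x^2 - 6*x + 1) dx. Term by term:
    ∫_0^4 x^6 dx = 16384/7;  ∫_0^4 2*x^5 dx = 4096/3;  ∫_0^4 -5*x^4 dx = -1024;
    ∫_0^4 -4*x^3 dx = -256;  ∫_0^4 11*x^2 dx = 704/3;  ∫_0^4 -6*x dx = -48;
    ∫_0^4 1 dx = 4.
  Sum: 16384/7 + 4096/3 − 1024 − 256 + 704/3 − 48 + 4 = 18316/7.
  ∫_0^4 u'(x)^2 dx = ∫_0^4 (9*x^4 + 12*x^3 - 14*x^2 - 12*x + 9) dx. Term by term:
    ∫_0^4 9*x^4 dx = 9216/5;  ∫_0^4 12*x^3 dx = 768;  ∫_0^4 -14*x^2 dx = -896/3;
    ∫_0^4 -12*x dx = -96;  ∫_0^4 9 dx = 36.
  Sum: 9216/5 + 768 − 896/3 − 96 + 36 = 33788/15.
Adding: ||u||_{H^1}^2 = 18316/7 + 33788/15 = 511256/105.


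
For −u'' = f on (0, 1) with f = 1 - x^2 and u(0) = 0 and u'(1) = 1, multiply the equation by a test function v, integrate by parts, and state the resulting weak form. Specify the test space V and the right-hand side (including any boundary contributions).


V = {v ∈ H^1(0, 1) : v(0) = 0} (test functions vanish at x = 0 where u is specified); weak form: ∫_0^1 u'v' dx = ∫_0^1 (1 - x^2) v dx + v(1) for all v ∈ V.

Multiply both sides by a test function v and integrate from 0 to 1:
  ∫_0^1 −u''(x) v(x) dx = ∫_0^1 f(x) v(x) dx.
Integrate the LHS by parts once:
  ∫_0^1 −u'' v dx = −[u'(x) v(x)]_0^1 + ∫_0^1 u'(x) v'(x) dx.
Thus ∫_0^1 u'(x) v'(x) dx = ∫_0^1 f(x) v(x) dx + [u'(x) v(x)]_0^1.
Choose V so that boundary terms are either known or forced to vanish.
Mixed BC: u(0) = 0 (Dirichlet) and u'(1) = 1 (Neumann). Define V = {v ∈ H^1(0, 1) : v(0) = 0}. Then [u' v]_0^1 = u'(1)·v(1) − u'(0)·0 = v(1).
Weak formulation: find u (satisfying any essential BC) such that ∫_0^1 u'(x) v'(x) dx = ∫_0^1 f v dx + v(1) for all v ∈ V (Dirichlet at 0 absorbed into V; Neumann datum at x = 1 contributes the boundary term).
Substituting f(x) = 1 - x^2, the right-hand side is ∫_0^1 (1 - x^2) v dx + v(1).


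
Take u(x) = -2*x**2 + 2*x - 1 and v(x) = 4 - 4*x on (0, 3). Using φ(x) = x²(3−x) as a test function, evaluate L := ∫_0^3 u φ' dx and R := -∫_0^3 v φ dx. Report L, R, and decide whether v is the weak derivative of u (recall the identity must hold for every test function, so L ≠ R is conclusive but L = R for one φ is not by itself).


LHS = 351/10, RHS = 108/5. No, v is not the weak derivative of u.

u(x) = -2*x**2 + 2*x - 1, classical derivative u'(x) = 2 - 4*x.
φ(x) = x²(3−x), so φ'(x) = 3*x*(2 - x).
Note φ(0) = φ(3) = 0, so the boundary term u·φ vanishes.
LHS = ∫_0^3 u(x) φ'(x) dx = ∫_0^3 (6*x^4 - 18*x^3 + 15*x^2 - 6*x) dx. Term by term:
  ∫_0^3 6*x^4 dx = 1458/5;  ∫_0^3 -18*x^3 dx = -729/2;  ∫_0^3 15*x^2 dx = 135;
  ∫_0^3 -6*x dx = -27.
Sum: 1458/5 − 729/2 + 135 − 27 = 351/10.
So LHS = 351/10.
∫_0^3 v(x) φ(x) dx = ∫_0^3 (4*x^4 - 16*x^3 + 12*x^2) dx. Term by term:
  ∫_0^3 4*x^4 dx = 972/5;  ∫_0^3 -16*x^3 dx = -324;  ∫_0^3 12*x^2 dx = 108.
Sum: 972/5 − 324 + 108 = -108/5.
So RHS = -∫_0^3 v(x) φ(x) dx = 108/5.
LHS − RHS = 27/2 ≠ 0, so the identity fails.
(For a valid weak derivative the identity must hold for EVERY test function, in particular this one. The failure shows v is NOT the weak derivative of u.)
Correct weak derivative would be u'(x) = 2 - 4*x.


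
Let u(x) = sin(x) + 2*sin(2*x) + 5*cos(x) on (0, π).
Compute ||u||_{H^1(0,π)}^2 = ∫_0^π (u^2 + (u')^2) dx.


||u||_{H^1(0,π)}^2 = 160/3 + 36*π

u'(x) = -5*sin(x) + cos(x) + 4*cos(2*x).
Expand u² and (u')² and integrate term by term on (0, π), using: for integers n ≥ 1, ∫_0^π sin²(nx) dx = ∫_0^π cos²(nx) dx = π/2; for n ≠ n', ∫_0^π sin(nx)sin(n'x) dx = ∫_0^π cos(nx)cos(n'x) dx = 0; and by product-to-sum, ∫_0^π sin(nx)cos(n'x) dx = ½∫_0^π [sin((n+n')x) + sin((n−n')x)] dx, which is 0 when n+n' is even and 2n/(n²−n'²) when n+n' is odd (it need not vanish on (0, π)).
  u² squared terms: (2)²·∫sin(2x)² dx = 4·π/2 = 2*π;  (5)²·∫cos(x)² dx = 25·π/2 = 25*π/2;  (1)²·∫sin(x)² dx = 1·π/2 = π/2.
  u² cross terms: 2·(2)·(5)·∫sin(2x)·cos(x) dx = 20·(4/3) = 80/3;  2·(2)·(1)·∫sin(2x)·sin(x) dx = 4·(0) = 0;  2·(5)·(1)·∫cos(x)·sin(x) dx = 10·(0) = 0.
  So ∫_0^π u² dx = 2*π + 25*π/2 + π/2 + 80/3 + 0 + 0 = 80/3 + 15*π.
  (u')² squared terms: (-5)²·∫sin(x)² dx = 25·π/2 = 25*π/2;  (4)²·∫cos(2x)² dx = 16·π/2 = 8*π;  (1)²·∫cos(x)² dx = 1·π/2 = π/2.
  (u')² cross terms: 2·(-5)·(4)·∫sin(x)·cos(2x) dx = -40·(-2/3) = 80/3;  2·(-5)·(1)·∫sin(x)·cos(x) dx = -10·(0) = 0;  2·(4)·(1)·∫cos(2x)·cos(x) dx = 8·(0) = 0.
  So ∫_0^π (u')² dx = 25*π/2 + 8*π + π/2 + 80/3 + 0 + 0 = 80/3 + 21*π.
||u||_{H^1}^2 = (80/3 + 15*π) + (80/3 + 21*π) = 160/3 + 36*π.


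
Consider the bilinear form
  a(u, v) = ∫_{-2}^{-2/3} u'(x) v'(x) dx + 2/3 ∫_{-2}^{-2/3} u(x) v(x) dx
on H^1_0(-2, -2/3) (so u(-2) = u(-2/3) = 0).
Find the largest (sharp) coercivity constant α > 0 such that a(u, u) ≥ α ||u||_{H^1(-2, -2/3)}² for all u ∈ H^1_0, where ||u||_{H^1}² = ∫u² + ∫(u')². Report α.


α = (32 + 27*π^2)/(3*(16 + 9*π^2))

Coercivity of a(·,·) on H^1_0(-2, -2/3) means a(u, u) ≥ α ||u||_{H^1}² for every u ∈ H^1_0.
The interval has length L = 4/3, and Poincaré/coercivity depend only on L. Here a(u, u) = ∫(u')² + (2/3)·∫u².
Here 0 < c = 2/3 < 1. The condition a(u,u) ≥ α||u||_{H^1}² reads (1−α)∫(u')² ≥ (α−c)∫u². Any admissible α is ≤ 1 (rapidly oscillating u have ∫u²/∫(u')² → 0), and α = 1 would force 0 ≥ (1−c)∫u², impossible since c < 1; so 1−α > 0. By the sharp Poincaré inequality on H^1_0 of an interval of length L, ∫(u')² ≥ (π/L)²∫u² with equality for the first sine mode sin(π(x−x₀)/L) (x₀ the left endpoint), so the inequality holds for all u iff (1−α)(π/L)² ≥ α − c, i.e. α ≤ ((π/L)² + c)/((π/L)² + 1) = (1 + c(L/π)²)/(1 + (L/π)²). With (π/L)² = 9*π^2/16 and c = 2/3, the largest admissible constant is α = ((π/L)² + c)/((π/L)² + 1).
Simplifying, α = (32 + 27*π^2)/(3*(16 + 9*π^2)).


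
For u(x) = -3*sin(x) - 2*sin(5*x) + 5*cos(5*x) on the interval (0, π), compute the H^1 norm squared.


||u||_{H^1(0,π)}^2 = 386*π

u'(x) = -25*sin(5*x) - 3*cos(x) - 10*cos(5*x).
Expand u² and (u')² and integrate term by term on (0, π), using: for integers n ≥ 1, ∫_0^π sin²(nx) dx = ∫_0^π cos²(nx) dx = π/2; for n ≠ n', ∫_0^π sin(nx)sin(n'x) dx = ∫_0^π cos(nx)cos(n'x) dx = 0; and by product-to-sum, ∫_0^π sin(nx)cos(n'x) dx = ½∫_0^π [sin((n+n')x) + sin((n−n')x)] dx, which is 0 when n+n' is even and 2n/(n²−n'²) when n+n' is odd (it need not vanish on (0, π)).
  u² squared terms: (-3)²·∫sin(x)² dx = 9·π/2 = 9*π/2;  (-2)²·∫sin(5x)² dx = 4·π/2 = 2*π;  (5)²·∫cos(5x)² dx = 25·π/2 = 25*π/2.
  u² cross terms: 2·(-3)·(-2)·∫sin(x)·sin(5x) dx = 12·(0) = 0;  2·(-3)·(5)·∫sin(x)·cos(5x) dx = -30·(0) = 0;  2·(-2)·(5)·∫sin(5x)·cos(5x) dx = -20·(0) = 0.
  So ∫_0^π u² dx = 9*π/2 + 2*π + 25*π/2 + 0 + 0 + 0 = 19*π.
  (u')² squared terms: (-25)²·∫sin(5x)² dx = 625·π/2 = 625*π/2;  (-10)²·∫cos(5x)² dx = 100·π/2 = 50*π;  (-3)²·∫cos(x)² dx = 9·π/2 = 9*π/2.
  (u')² cross terms: 2·(-25)·(-10)·∫sin(5x)·cos(5x) dx = 500·(0) = 0;  2·(-25)·(-3)·∫sin(5x)·cos(x) dx = 150·(0) = 0;  2·(-10)·(-3)·∫cos(5x)·cos(x) dx = 60·(0) = 0.
  So ∫_0^π (u')² dx = 625*π/2 + 50*π + 9*π/2 + 0 + 0 + 0 = 367*π.
||u||_{H^1}^2 = (19*π) + (367*π) = 386*π.


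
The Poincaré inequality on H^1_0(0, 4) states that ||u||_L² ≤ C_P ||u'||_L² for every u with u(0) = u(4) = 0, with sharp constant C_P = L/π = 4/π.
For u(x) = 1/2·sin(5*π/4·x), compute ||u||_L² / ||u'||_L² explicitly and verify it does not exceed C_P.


||u||_L² / ||u'||_L² = 4/(5*π) < C_P = 4/π.

u(x) = 1/2·sin(5*π/4·x), so u'(x) = 5*π*cos(5*π*x/4)/8.
Writing u(x) = A·sin(kπx/L) with A = 1/2 and k = 5, use ∫_0^L sin²(kπx/L) dx = L/2 and ∫_0^L cos²(kπx/L) dx = L/2.
u² = 1/4·sin²(5*π/4·x) and (u')² = 25*π^2/64·cos²(5*π/4·x), and each of sin², cos² integrates to L/2 = 2 over (0, 4).
∫_0^4 u² dx = 1/2, so ||u||_L² = sqrt(2)/2.
∫_0^4 (u')² dx = 25*π^2/32, so ||u'||_L² = 5*sqrt(2)*π/8.
Ratio ||u||_L² / ||u'||_L² = 4/(5*π).
Sharp Poincaré constant on H^1_0(0, 4) is C_P = L/π = 4/π, achieved by sin(π/4·x).
This is the k = 5 harmonic; the ratio L/(kπ) is strictly less than C_P = L/π, consistent with the sharp inequality ||u||_L² ≤ C_P ||u'||_L².


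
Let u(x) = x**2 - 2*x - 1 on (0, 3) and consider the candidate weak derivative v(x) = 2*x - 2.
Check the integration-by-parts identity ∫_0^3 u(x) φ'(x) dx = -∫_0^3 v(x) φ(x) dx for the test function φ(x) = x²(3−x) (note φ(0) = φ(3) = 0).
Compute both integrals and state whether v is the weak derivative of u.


LHS = -54/5, RHS = -54/5. Yes, v = u' weakly.

u(x) = x**2 - 2*x - 1, classical derivative u'(x) = 2*x - 2.
φ(x) = x²(3−x), so φ'(x) = 3*x*(2 - x).
Note φ(0) = φ(3) = 0, so the boundary term u·φ vanishes.
LHS = ∫_0^3 u(x) φ'(x) dx = ∫_0^3 (-3*x^4 + 12*x^3 - 9*x^2 - 6*x) dx. Term by term:
  ∫_0^3 -3*x^4 dx = -729/5;  ∫_0^3 12*x^3 dx = 243;  ∫_0^3 -9*x^2 dx = -81;
  ∫_0^3 -6*x dx = -27.
Sum: -729/5 + 243 − 81 − 27 = -54/5.
So LHS = -54/5.
∫_0^3 v(x) φ(x) dx = ∫_0^3 (-2*x^4 + 8*x^3 - 6*x^2) dx. Term by term:
  ∫_0^3 -2*x^4 dx = -486/5;  ∫_0^3 8*x^3 dx = 162;  ∫_0^3 -6*x^2 dx = -54.
Sum: -486/5 + 162 − 54 = 54/5.
So RHS = -∫_0^3 v(x) φ(x) dx = -54/5.
LHS = RHS, so the identity holds for this test φ.
Moreover u is smooth here and v(x) = u'(x) = 2*x - 2 pointwise, so the identity holds for every test function. Hence v is the weak derivative of u.


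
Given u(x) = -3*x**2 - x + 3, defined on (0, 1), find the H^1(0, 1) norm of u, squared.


||u||_{H^1}^2 = 679/30

The H^1 norm (squared) on an interval (0, L) is
  ||u||_{H^1}^2 = ∫_0^L u(x)^2 dx + ∫_0^L u'(x)^2 dx.
Compute u'(x) = -6*x - 1.
Then u(x)^2 = 9*x**4 + 6*x**3 - 17*x**2 - 6*x + 9 and u'(x)^2 = 36*x**2 + 12*x + 1.
Integrate each monomial from 0 to 1 using ∫_0^1 c·x^n dx = c·1^(n+1)/(n+1):
  ∫_0^1 u(x)^2 dx = ∫_0^1 (9*x^4 + 6*x^3 - 17*x^2 - 6*x + 9) dx. Term by term:
    ∫_0^1 9*x^4 dx = 9/5;  ∫_0^1 6*x^3 dx = 3/2;  ∫_0^1 -17*x^2 dx = -17/3;
    ∫_0^1 -6*x dx = -3;  ∫_0^1 9 dx = 9.
  Sum: 9/5 + 3/2 − 17/3 − 3 + 9 = 109/30.
  ∫_0^1 u'(x)^2 dx = ∫_0^1 (36*x^2 + 12*x + 1) dx. Term by term:
    ∫_0^1 36*x^2 dx = 12;  ∫_0^1 12*x dx = 6;  ∫_0^1 1 dx = 1.
  Sum: 12 + 6 + 1 = 19.
Adding: ||u||_{H^1}^2 = 109/30 + 19 = 679/30.


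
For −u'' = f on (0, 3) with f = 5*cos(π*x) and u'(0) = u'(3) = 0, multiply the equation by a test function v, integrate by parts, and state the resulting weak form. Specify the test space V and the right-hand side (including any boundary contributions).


V = H^1(0, 3) (no boundary constraint on v; u is determined up to an additive constant); weak form: ∫_0^3 u'v' dx = ∫_0^3 (5*cos(π*x)) v dx for all v ∈ V.

Multiply both sides by a test function v and integrate from 0 to 3:
  ∫_0^3 −u''(x) v(x) dx = ∫_0^3 f(x) v(x) dx.
Integrate the LHS by parts once:
  ∫_0^3 −u'' v dx = −[u'(x) v(x)]_0^3 + ∫_0^3 u'(x) v'(x) dx.
Thus ∫_0^3 u'(x) v'(x) dx = ∫_0^3 f(x) v(x) dx + [u'(x) v(x)]_0^3.
Choose V so that boundary terms are either known or forced to vanish.
u has homogeneous Neumann: u'(0) = u'(3) = 0. So [u' v]_0^3 = 0·v(3) − 0·v(0) = 0 for any v; take V = H^1(0, 3).
Weak formulation: find u (satisfying any essential BC) such that ∫_0^3 u'(x) v'(x) dx = ∫_0^3 f v dx for all v ∈ V (homogeneous Neumann, so boundary terms vanish).
Substituting f(x) = 5*cos(π*x), the right-hand side is ∫_0^3 (5*cos(π*x)) v dx.
Compatibility check (pure Neumann): taking v ≡ 1 ∈ V gives 0 = ∫_0^3 f dx + (0) − (0), i.e. ∫_0^3 f dx must equal u'(0) − u'(3) = 0. Indeed ∫_0^3 (5*cos(π*x)) dx = 0, so the data are compatible. The solution is then unique only up to an additive constant (fix it e.g. by requiring ∫_0^3 u dx = 0).


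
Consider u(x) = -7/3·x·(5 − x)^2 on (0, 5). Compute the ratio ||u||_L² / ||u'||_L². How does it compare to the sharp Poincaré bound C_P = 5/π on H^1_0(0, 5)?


||u||_L² / ||u'||_L² = 5*sqrt(14)/14 < C_P = 5/π.

u(x) = -7/3·x·(5 − x)^2, so u'(x) = -7*x^2 + 140*x/3 - 175/3.
u(x) = -7/3·x·(5 − x)^2 vanishes at x = 0 and x = 5, so u ∈ H^1_0(0, 5). Differentiate via the product rule and integrate the resulting polynomials term by term.
  ∫_0^5 u² dx = ∫_0^5 (49*x^6/9 - 980*x^5/9 + 2450*x^4/3 - 24500*x^3/9 + 30625*x^2/9) dx. Term by term:
    ∫_0^5 49*x^6/9 dx = 546875/9;  ∫_0^5 -980*x^5/9 dx = -7656250/27;  ∫_0^5 2450*x^4/3 dx = 1531250/3;
    ∫_0^5 -24500*x^3/9 dx = -3828125/9;  ∫_0^5 30625*x^2/9 dx = 3828125/27.
  Sum: 546875/9 − 7656250/27 + 1531250/3 − 3828125/9 + 3828125/27 = 109375/27.
  ∫_0^5 (u')² dx = ∫_0^5 (49*x^4 - 1960*x^3/3 + 26950*x^2/9 - 49000*x/9 + 30625/9) dx. Term by term:
    ∫_0^5 49*x^4 dx = 30625;  ∫_0^5 -1960*x^3/3 dx = -306250/3;  ∫_0^5 26950*x^2/9 dx = 3368750/27;
    ∫_0^5 -49000*x/9 dx = -612500/9;  ∫_0^5 30625/9 dx = 153125/9.
  Sum: 30625 − 306250/3 + 3368750/27 − 612500/9 + 153125/9 = 61250/27.
∫_0^5 u² dx = 109375/27, so ||u||_L² = 125*sqrt(21)/9.
∫_0^5 (u')² dx = 61250/27, so ||u'||_L² = 175*sqrt(6)/9.
Ratio ||u||_L² / ||u'||_L² = 5*sqrt(14)/14.
Sharp Poincaré constant on H^1_0(0, 5) is C_P = L/π = 5/π, achieved by sin(π/5·x).
A polynomial bump cannot attain the sharp Poincaré constant (only the first sine eigenfunction does), so the ratio is strictly less than C_P, consistent with ||u||_L² ≤ C_P ||u'||_L².
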